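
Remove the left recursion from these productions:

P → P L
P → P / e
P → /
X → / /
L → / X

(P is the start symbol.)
P is directly left-recursive. The standard transformation for
  A → A α₁ | ... | A α_m | β₁ | ... | β_n
is
  A  → β₁ A' | ... | β_n A'
  A' → α₁ A' | ... | α_m A' | ε

P → / becomes P → / P'
P → P L becomes P' → L P'
P → P / e becomes P' → / e P'
Add P' → ε

Productions for other non-terminals are unchanged:
  X → / /
  L → / X

Resulting grammar:
P → / P'
P' → L P'
P' → / e P'
P' → ε
X → / /
L → / X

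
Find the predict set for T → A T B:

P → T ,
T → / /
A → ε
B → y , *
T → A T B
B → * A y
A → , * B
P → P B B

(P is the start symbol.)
{ ',', '/' }

PREDICT(T → A T B) = (FIRST(RHS) \ {ε}) ∪ (FOLLOW(T) if ε ∈ FIRST(RHS), i.e. RHS ⇒* ε)
FIRST(A) = { ',', ε }
FIRST(T) = { ',', '/' }
FIRST(A T B) = { ',', '/' }
ε ∉ FIRST(A T B), so FOLLOW(T) is not added.
PREDICT(T → A T B) = { ',', '/' }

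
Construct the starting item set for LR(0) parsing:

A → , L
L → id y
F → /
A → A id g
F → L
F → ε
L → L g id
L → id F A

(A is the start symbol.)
First, augment the grammar with A' → A
I₀ = CLOSURE({ [A' → . A] }):
  [A' → . A] has the dot before A: add [A → . , L], [A → . A id g]
No further items can be added.

I₀ = { [A → . , L], [A → . A id g], [A' → . A] }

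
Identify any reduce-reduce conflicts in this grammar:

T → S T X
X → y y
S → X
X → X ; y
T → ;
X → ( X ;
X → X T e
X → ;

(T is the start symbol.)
A reduce-reduce conflict occurs when an LR(0) state has two complete items [A → α .] and [B → β .] — both call for a reduction, and with no lookahead the parser cannot choose between them.

Augment with T' → T and build the canonical LR(0) collection (I0 = CLOSURE({[T' → . T]}), then GOTO on every symbol after a dot until no new states appear). It has 17 states:
  I0: { [S → . X], [T → . ;], [T → . S T X], [T' → . T], [X → . ( X ;], [X → . ;], [X → . X ; y], [X → . X T e], [X → . y y] }  — shift
  I1: { [X → ( . X ;], [X → . ( X ;], [X → . ;], [X → . X ; y], [X → . X T e], [X → . y y] }  — shift
  I2: { [T → ; .], [X → ; .] }  — 2 reduces
  I3: { [S → . X], [T → . ;], [T → . S T X], [T → S . T X], [X → . ( X ;], [X → . ;], [X → . X ; y], [X → . X T e], [X → . y y] }  — shift
  I4: { [T' → T .] }  — accept
  I5: { [S → . X], [S → X .], [T → . ;], [T → . S T X], [X → . ( X ;], [X → . ;], [X → . X ; y], [X → . X T e], [X → . y y], [X → X . ; y], [X → X . T e] }  — shift, reduce
  I6: { [X → y . y] }  — shift
  I7: { [X → y y .] }  — reduce
  I8: { [T → ; .], [X → ; .], [X → X ; . y] }  — shift, 2 reduces
  I9: { [X → X T . e] }  — shift
  I10: { [X → X T e .] }  — reduce
  I11: { [X → X ; y .] }  — reduce
  I12: { [T → S T . X], [X → . ( X ;], [X → . ;], [X → . X ; y], [X → . X T e], [X → . y y] }  — shift
  I13: { [X → ; .] }  — reduce
  I14: { [S → . X], [T → . ;], [T → . S T X], [T → S T X .], [X → . ( X ;], [X → . ;], [X → . X ; y], [X → . X T e], [X → . y y], [X → X . ; y], [X → X . T e] }  — shift, reduce
  I15: { [S → . X], [T → . ;], [T → . S T X], [X → ( X . ;], [X → . ( X ;], [X → . ;], [X → . X ; y], [X → . X T e], [X → . y y], [X → X . ; y], [X → X . T e] }  — shift
  I16: { [T → ; .], [X → ( X ; .], [X → ; .], [X → X ; . y] }  — shift, 3 reduces

I2 contains complete items [T → ; .], [X → ; .] — reduce-reduce conflict.
I8 contains complete items [T → ; .], [X → ; .] — reduce-reduce conflict.
I16 contains complete items [T → ; .], [X → ( X ; .], [X → ; .] — reduce-reduce conflict.

Answer: Yes — I2: [T → ; .] vs [X → ; .]; I8: [T → ; .] vs [X → ; .]; I16: [T → ; .] vs [X → ( X ; .]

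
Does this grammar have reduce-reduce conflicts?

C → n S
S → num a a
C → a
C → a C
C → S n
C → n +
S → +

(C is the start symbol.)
Augment with C' → C and build the canonical LR(0) collection (I0 = CLOSURE({[C' → . C]}), then GOTO on every symbol after a dot until no new states appear). It has 13 states:
  I0: { [C → . S n], [C → . a C], [C → . a], [C → . n +], [C → . n S], [C' → . C], [S → . +], [S → . num a a] }  — shift
  I1: { [S → + .] }  — reduce
  I2: { [C' → C .] }  — accept
  I3: { [C → S . n] }  — shift
  I4: { [C → . S n], [C → . a C], [C → . a], [C → . n +], [C → . n S], [C → a . C], [C → a .], [S → . +], [S → . num a a] }  — shift, reduce
  I5: { [C → n . +], [C → n . S], [S → . +], [S → . num a a] }  — shift
  I6: { [S → num . a a] }  — shift
  I7: { [S → num a . a] }  — shift
  I8: { [S → num a a .] }  — reduce
  I9: { [C → n + .], [S → + .] }  — 2 reduces
  I10: { [C → n S .] }  — reduce
  I11: { [C → a C .] }  — reduce
  I12: { [C → S n .] }  — reduce

I9 contains complete items [C → n + .], [S → + .] — reduce-reduce conflict.

Answer: Yes — I9: [C → n + .] vs [S → + .]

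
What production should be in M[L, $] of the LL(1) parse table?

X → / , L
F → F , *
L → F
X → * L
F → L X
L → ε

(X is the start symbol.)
To find M[L, $], we find productions for L where $ is in the predict set (PREDICT(N → α) = (FIRST(α) \ {ε}) ∪ (FOLLOW(N) if α ⇒* ε)).

Relevant sets:
  FIRST(F) = { '*', '/' }
  FOLLOW(L) = { $, '*', ',', '/' }

L → F: PREDICT = { '*', '/' }
L → ε: PREDICT = { $, '*', ',', '/' }
  $ is in predict set, so this production goes in M[L, $]

M[L, $] = L → ε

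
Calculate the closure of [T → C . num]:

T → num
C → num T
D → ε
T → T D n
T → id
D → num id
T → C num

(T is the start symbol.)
Start with: [T → C . num]
The dot precedes the terminal num, so nothing is added.

CLOSURE = { [T → C . num] }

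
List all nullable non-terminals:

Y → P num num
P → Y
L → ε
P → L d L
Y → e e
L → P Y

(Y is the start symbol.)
A non-terminal is nullable if it can derive ε (the empty string): either it has an ε-production, or it has a production whose right-hand side consists entirely of nullable non-terminals.

ε-productions: L → ε
So L is immediately nullable.
No further non-terminal can be added: every production for the remaining non-terminals contains a terminal or a non-nullable non-terminal.
Nullable = { 'L' }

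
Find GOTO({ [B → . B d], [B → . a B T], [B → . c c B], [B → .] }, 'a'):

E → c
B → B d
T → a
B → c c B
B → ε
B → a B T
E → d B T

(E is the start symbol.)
{ [B → . B d], [B → . a B T], [B → . c c B], [B → .], [B → a . B T] }

GOTO(I, 'a') = CLOSURE({ [A → αX.β] : [A → α.Xβ] ∈ I, X = 'a' })

Items with dot before 'a', with the dot advanced:
  [B → . a B T] → [B → a . B T]
Closure of the advanced items:
  [B → a . B T] has the dot before B: add [B → . B d], [B → . c c B], [B → .], [B → . a B T]

GOTO = { [B → . B d], [B → . a B T], [B → . c c B], [B → .], [B → a . B T] }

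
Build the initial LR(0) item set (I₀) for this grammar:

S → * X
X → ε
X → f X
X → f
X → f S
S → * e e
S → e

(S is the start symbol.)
{ [S → . * X], [S → . * e e], [S → . e], [S' → . S] }

First, augment the grammar with S' → S
I₀ = CLOSURE({ [S' → . S] }):
  [S' → . S] has the dot before S: add [S → . * X], [S → . * e e], [S → . e]
No further items can be added.

I₀ = { [S → . * X], [S → . * e e], [S → . e], [S' → . S] }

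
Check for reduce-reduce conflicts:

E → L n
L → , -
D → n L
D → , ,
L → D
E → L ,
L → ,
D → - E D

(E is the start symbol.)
No reduce-reduce conflicts

Augment with E' → E and build the canonical LR(0) collection (I0 = CLOSURE({[E' → . E]}), then GOTO on every symbol after a dot until no new states appear). It has 15 states:
  I0: { [D → . , ,], [D → . - E D], [D → . n L], [E → . L ,], [E → . L n], [E' → . E], [L → . , -], [L → . ,], [L → . D] }  — shift
  I1: { [D → , . ,], [L → , . -], [L → , .] }  — shift, reduce
  I2: { [D → - . E D], [D → . , ,], [D → . - E D], [D → . n L], [E → . L ,], [E → . L n], [L → . , -], [L → . ,], [L → . D] }  — shift
  I3: { [L → D .] }  — reduce
  I4: { [E' → E .] }  — accept
  I5: { [E → L . ,], [E → L . n] }  — shift
  I6: { [D → . , ,], [D → . - E D], [D → . n L], [D → n . L], [L → . , -], [L → . ,], [L → . D] }  — shift
  I7: { [D → n L .] }  — reduce
  I8: { [E → L , .] }  — reduce
  I9: { [E → L n .] }  — reduce
  I10: { [D → - E . D], [D → . , ,], [D → . - E D], [D → . n L] }  — shift
  I11: { [D → , . ,] }  — shift
  I12: { [D → - E D .] }  — reduce
  I13: { [D → , , .] }  — reduce
  I14: { [L → , - .] }  — reduce

No state contains more than one complete item.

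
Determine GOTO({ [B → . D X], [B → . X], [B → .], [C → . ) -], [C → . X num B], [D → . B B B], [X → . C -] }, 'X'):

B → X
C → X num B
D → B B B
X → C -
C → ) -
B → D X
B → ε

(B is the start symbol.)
GOTO(I, 'X') = CLOSURE({ [A → αX.β] : [A → α.Xβ] ∈ I, X = 'X' })

Items with dot before 'X', with the dot advanced:
  [B → . X] → [B → X .]
  [C → . X num B] → [C → X . num B]
Closure adds nothing (no advanced item has the dot before a non-terminal).

GOTO = { [B → X .], [C → X . num B] }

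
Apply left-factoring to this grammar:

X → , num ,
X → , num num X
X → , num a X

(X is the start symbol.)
Left-factoring transforms A → αβ₁ | αβ₂ into A → αA' and A' → β₁ | β₂
(α is the longest common prefix among the alternatives). Repeat until
no nonterminal has two alternatives with a common prefix.

Round 1: X has alternatives sharing prefix ', num'. Introduce X': X → , num X'
  Add: X' → ,
  Add: X' → num X
  Add: X' → a X

No remaining common prefixes — done.

Resulting grammar:
X → , num X'
X' → ,
X' → num X
X' → a X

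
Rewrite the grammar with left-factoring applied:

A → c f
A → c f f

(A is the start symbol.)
Left-factoring transforms A → αβ₁ | αβ₂ into A → αA' and A' → β₁ | β₂
(α is the longest common prefix among the alternatives). Repeat until
no nonterminal has two alternatives with a common prefix.

Round 1: A has alternatives sharing prefix 'c f'. Introduce A': A → c f A'
  Add: A' → ε
  Add: A' → f

No remaining common prefixes — done.

Resulting grammar:
A → c f A'
A' → ε
A' → f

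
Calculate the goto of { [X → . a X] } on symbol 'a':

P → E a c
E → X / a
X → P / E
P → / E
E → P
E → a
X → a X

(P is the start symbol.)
{ [E → . P], [E → . X / a], [E → . a], [P → . / E], [P → . E a c], [X → . P / E], [X → . a X], [X → a . X] }

GOTO(I, 'a') = CLOSURE({ [A → αX.β] : [A → α.Xβ] ∈ I, X = 'a' })

Items with dot before 'a', with the dot advanced:
  [X → . a X] → [X → a . X]
Closure of the advanced items:
  [X → a . X] has the dot before X: add [X → . P / E], [X → . a X]
  [X → . P / E] has the dot before P: add [P → . E a c], [P → . / E]
  [P → . E a c] has the dot before E: add [E → . X / a], [E → . P], [E → . a]

GOTO = { [E → . P], [E → . X / a], [E → . a], [P → . / E], [P → . E a c], [X → . P / E], [X → . a X], [X → a . X] }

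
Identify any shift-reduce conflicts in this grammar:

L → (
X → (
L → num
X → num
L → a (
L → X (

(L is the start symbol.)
A shift-reduce conflict occurs when an LR(0) state has both:
  - a complete (reduce) item [A → α .] (dot at the end), and
  - a shift item [B → β . c γ] (dot before a terminal).

Augment with L' → L and build the canonical LR(0) collection (I0 = CLOSURE({[L' → . L]}), then GOTO on every symbol after a dot until no new states appear). It has 8 states:
  I0: { [L → . (], [L → . X (], [L → . a (], [L → . num], [L' → . L], [X → . (], [X → . num] }  — shift
  I1: { [L → ( .], [X → ( .] }  — 2 reduces
  I2: { [L' → L .] }  — accept
  I3: { [L → X . (] }  — shift
  I4: { [L → a . (] }  — shift
  I5: { [L → num .], [X → num .] }  — 2 reduces
  I6: { [L → a ( .] }  — reduce
  I7: { [L → X ( .] }  — reduce

No state contains both a complete item and a shift item.

Answer: No shift-reduce conflicts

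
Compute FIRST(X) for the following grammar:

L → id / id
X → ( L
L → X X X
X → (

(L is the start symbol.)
To compute FIRST(X), examine every production with X on the left-hand side, reading each right-hand side left to right until a non-nullable symbol is reached.

From X → ( L:
  - '(' is a terminal: add '(' and stop
From X → (:
  - '(' is a terminal: add '(' and stop

Collecting: FIRST(X) = { '(' }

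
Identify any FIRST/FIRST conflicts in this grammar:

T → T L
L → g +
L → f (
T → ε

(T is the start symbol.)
No FIRST/FIRST conflicts.

A FIRST/FIRST conflict occurs when two productions N → α and N → β for the same non-terminal have FIRST(α) ∩ FIRST(β) ≠ ∅ (with ε ∈ FIRST of a nullable right-hand side, so two nullable alternatives also conflict).

FIRST sets of the non-terminals at (or reachable through a nullable prefix from) the front of some alternative:
  FIRST(T) = { 'f', 'g', ε }
  FIRST(L) = { 'f', 'g' }

Productions for T:
  T → T L: FIRST = { 'f', 'g' }
  T → ε: FIRST = { ε }
Productions for L:
  L → g +: FIRST = { 'g' }
  L → f (: FIRST = { 'f' }

All alternatives of each non-terminal have pairwise disjoint FIRST sets.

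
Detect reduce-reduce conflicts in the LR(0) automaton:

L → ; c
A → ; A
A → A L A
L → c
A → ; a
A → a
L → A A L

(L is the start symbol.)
A reduce-reduce conflict occurs when an LR(0) state has two complete items [A → α .] and [B → β .] — both call for a reduction, and with no lookahead the parser cannot choose between them.

Augment with L' → L and build the canonical LR(0) collection (I0 = CLOSURE({[L' → . L]}), then GOTO on every symbol after a dot until no new states appear). It has 14 states:
  I0: { [A → . ; A], [A → . ; a], [A → . A L A], [A → . a], [L → . ; c], [L → . A A L], [L → . c], [L' → . L] }  — shift
  I1: { [A → . ; A], [A → . ; a], [A → . A L A], [A → . a], [A → ; . A], [A → ; . a], [L → ; . c] }  — shift
  I2: { [A → . ; A], [A → . ; a], [A → . A L A], [A → . a], [A → A . L A], [L → . ; c], [L → . A A L], [L → . c], [L → A . A L] }  — shift
  I3: { [L' → L .] }  — accept
  I4: { [A → a .] }  — reduce
  I5: { [L → c .] }  — reduce
  I6: { [A → . ; A], [A → . ; a], [A → . A L A], [A → . a], [A → A . L A], [L → . ; c], [L → . A A L], [L → . c], [L → A . A L], [L → A A . L] }  — shift
  I7: { [A → . ; A], [A → . ; a], [A → . A L A], [A → . a], [A → A L . A] }  — shift
  I8: { [A → . ; A], [A → . ; a], [A → . A L A], [A → . a], [A → ; . A], [A → ; . a] }  — shift
  I9: { [A → . ; A], [A → . ; a], [A → . A L A], [A → . a], [A → A . L A], [A → A L A .], [L → . ; c], [L → . A A L], [L → . c] }  — shift, reduce
  I10: { [A → . ; A], [A → . ; a], [A → . A L A], [A → . a], [A → ; A .], [A → A . L A], [L → . ; c], [L → . A A L], [L → . c] }  — shift, reduce
  I11: { [A → ; a .], [A → a .] }  — 2 reduces
  I12: { [A → . ; A], [A → . ; a], [A → . A L A], [A → . a], [A → A L . A], [L → A A L .] }  — shift, reduce
  I13: { [L → ; c .] }  — reduce

I11 contains complete items [A → ; a .], [A → a .] — reduce-reduce conflict.

Answer: Yes — I11: [A → ; a .] vs [A → a .]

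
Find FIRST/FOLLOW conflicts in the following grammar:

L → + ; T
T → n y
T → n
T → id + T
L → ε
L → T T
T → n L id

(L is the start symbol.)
Yes. L → T T with FOLLOW(L) on { 'id' }

A FIRST/FOLLOW conflict occurs when a non-terminal N has a nullable alternative N → β (β ⇒* ε) and another alternative N → α with FIRST(α) ∩ FOLLOW(N) ≠ ∅: on such a lookahead the parser cannot decide between expanding α and letting N vanish via β.

Nullable non-terminals: L.
FIRST sets used below: FIRST(T) = { 'id', 'n' }

L: nullable alternative(s) L → ε; FOLLOW(L) = { $, 'id' }
  L → + ; T: FIRST \ {ε} = { '+' } — disjoint from FOLLOW(L)
  L → ε: FIRST \ {ε} = { } — this is the only nullable alternative, skip
  L → T T: FIRST \ {ε} = { 'id', 'n' } — overlaps FOLLOW(L) on { 'id' }: CONFLICT

T has no nullable alternative, so no FIRST/FOLLOW check is needed there.

So the grammar has 1 FIRST/FOLLOW conflict (marked CONFLICT above).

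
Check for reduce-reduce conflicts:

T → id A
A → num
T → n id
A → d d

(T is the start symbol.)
No reduce-reduce conflicts

A reduce-reduce conflict occurs when an LR(0) state has two complete items [A → α .] and [B → β .] — both call for a reduction, and with no lookahead the parser cannot choose between them.

Augment with T' → T and build the canonical LR(0) collection (I0 = CLOSURE({[T' → . T]}), then GOTO on every symbol after a dot until no new states appear). It has 9 states:
  I0: { [T → . id A], [T → . n id], [T' → . T] }  — shift
  I1: { [T' → T .] }  — accept
  I2: { [A → . d d], [A → . num], [T → id . A] }  — shift
  I3: { [T → n . id] }  — shift
  I4: { [T → n id .] }  — reduce
  I5: { [T → id A .] }  — reduce
  I6: { [A → d . d] }  — shift
  I7: { [A → num .] }  — reduce
  I8: { [A → d d .] }  — reduce

No state contains more than one complete item.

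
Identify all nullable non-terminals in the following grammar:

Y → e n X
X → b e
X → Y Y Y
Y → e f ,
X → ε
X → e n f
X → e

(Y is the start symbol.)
{ 'X' }

A non-terminal is nullable if it can derive ε (the empty string): either it has an ε-production, or it has a production whose right-hand side consists entirely of nullable non-terminals.

ε-productions: X → ε
So X is immediately nullable.
No further non-terminal can be added: every production for the remaining non-terminals contains a terminal or a non-nullable non-terminal.
Nullable = { 'X' }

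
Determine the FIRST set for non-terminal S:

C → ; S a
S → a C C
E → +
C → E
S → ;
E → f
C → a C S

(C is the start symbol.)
{ ';', 'a' }

From S → a C C:
  - a is a terminal: add 'a' and stop
From S → ;:
  - ';' is a terminal: add ';' and stop

Collecting: FIRST(S) = { ';', 'a' }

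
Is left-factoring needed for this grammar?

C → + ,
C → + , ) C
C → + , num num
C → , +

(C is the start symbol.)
Yes, C has productions with common prefix '+ ,'

Left-factoring is needed when two productions for the same non-terminal
share a common prefix on the right-hand side.

Productions for C:
  C → + ,
  C → + , ) C
  C → + , num num
  C → , +

Found common prefix '+ ,' in productions for C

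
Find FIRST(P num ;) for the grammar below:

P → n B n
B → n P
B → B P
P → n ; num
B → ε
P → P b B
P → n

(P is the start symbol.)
FIRST sets of the non-terminals involved (from the grammar, by fixed-point iteration):
  FIRST(P) = { 'n' }

To compute FIRST(P num ;), process the symbols left to right:
Symbol P is a non-terminal. Add FIRST(P) \ {ε} = { 'n' }
P is not nullable (ε ∉ FIRST(P)), so stop here.
FIRST(P num ;) = { 'n' }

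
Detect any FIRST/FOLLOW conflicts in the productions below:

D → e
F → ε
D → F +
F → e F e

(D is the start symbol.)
Yes. F → e F e with FOLLOW(F) on { 'e' }

Nullable non-terminals: F.

F: nullable alternative(s) F → ε; FOLLOW(F) = { '+', 'e' }
  F → ε: FIRST \ {ε} = { } — this is the only nullable alternative, skip
  F → e F e: FIRST \ {ε} = { 'e' } — overlaps FOLLOW(F) on { 'e' }: CONFLICT

D has no nullable alternative, so no FIRST/FOLLOW check is needed there.

So the grammar has 1 FIRST/FOLLOW conflict (marked CONFLICT above).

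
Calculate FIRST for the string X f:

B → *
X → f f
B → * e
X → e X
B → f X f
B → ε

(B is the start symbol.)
{ 'e', 'f' }

FIRST sets of the non-terminals involved (from the grammar, by fixed-point iteration):
  FIRST(X) = { 'e', 'f' }

To compute FIRST(X f), process the symbols left to right:
Symbol X is a non-terminal. Add FIRST(X) \ {ε} = { 'e', 'f' }
X is not nullable (ε ∉ FIRST(X)), so stop here.
FIRST(X f) = { 'e', 'f' }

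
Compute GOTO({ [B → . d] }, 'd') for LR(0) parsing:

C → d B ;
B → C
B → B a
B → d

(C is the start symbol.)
GOTO(I, 'd') = CLOSURE({ [A → αX.β] : [A → α.Xβ] ∈ I, X = 'd' })

Items with dot before 'd', with the dot advanced:
  [B → . d] → [B → d .]
Closure adds nothing (no advanced item has the dot before a non-terminal).

GOTO = { [B → d .] }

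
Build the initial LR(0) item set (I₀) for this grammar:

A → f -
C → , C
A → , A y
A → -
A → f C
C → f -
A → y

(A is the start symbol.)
{ [A → . , A y], [A → . -], [A → . f -], [A → . f C], [A → . y], [A' → . A] }

First, augment the grammar with A' → A
I₀ = CLOSURE({ [A' → . A] }):
  [A' → . A] has the dot before A: add [A → . f -], [A → . , A y], [A → . -], [A → . f C], [A → . y]
No further items can be added.

I₀ = { [A → . , A y], [A → . -], [A → . f -], [A → . f C], [A → . y], [A' → . A] }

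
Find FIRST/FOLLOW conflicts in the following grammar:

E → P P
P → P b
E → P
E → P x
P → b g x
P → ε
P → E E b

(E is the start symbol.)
Nullable non-terminals: E, P.
FIRST sets used below: FIRST(P) = { 'b', 'x', ε }, FIRST(E) = { 'b', 'x', ε }

E: nullable alternative(s) E → P P, E → P; FOLLOW(E) = { $, 'b', 'x' }
  E → P P: FIRST \ {ε} = { 'b', 'x' } — overlaps FOLLOW(E) on { 'b', 'x' }: CONFLICT
  E → P: FIRST \ {ε} = { 'b', 'x' } — overlaps FOLLOW(E) on { 'b', 'x' }: CONFLICT
  E → P x: FIRST \ {ε} = { 'b', 'x' } — overlaps FOLLOW(E) on { 'b', 'x' }: CONFLICT

P: nullable alternative(s) P → ε; FOLLOW(P) = { $, 'b', 'x' }
  P → P b: FIRST \ {ε} = { 'b', 'x' } — overlaps FOLLOW(P) on { 'b', 'x' }: CONFLICT
  P → b g x: FIRST \ {ε} = { 'b' } — overlaps FOLLOW(P) on { 'b' }: CONFLICT
  P → ε: FIRST \ {ε} = { } — this is the only nullable alternative, skip
  P → E E b: FIRST \ {ε} = { 'b', 'x' } — overlaps FOLLOW(P) on { 'b', 'x' }: CONFLICT

So the grammar has 6 FIRST/FOLLOW conflicts (marked CONFLICT above).

Answer: Yes. E → P P with FOLLOW(E) on { 'b', 'x' }; E → P with FOLLOW(E) on { 'b', 'x' }; E → P x with FOLLOW(E) on { 'b', 'x' }; P → P b with FOLLOW(P) on { 'b', 'x' }; P → b g x with FOLLOW(P) on { 'b' }; P → E E b with FOLLOW(P) on { 'b', 'x' }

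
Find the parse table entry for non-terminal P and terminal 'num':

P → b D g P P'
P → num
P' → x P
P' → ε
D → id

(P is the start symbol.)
To find M[P, 'num'], we find productions for P where 'num' is in the predict set (PREDICT(N → α) = (FIRST(α) \ {ε}) ∪ (FOLLOW(N) if α ⇒* ε)).

P → b D g P P': PREDICT = { 'b' }
P → num: PREDICT = { 'num' }
  'num' is in predict set, so this production goes in M[P, 'num']

M[P, 'num'] = P → num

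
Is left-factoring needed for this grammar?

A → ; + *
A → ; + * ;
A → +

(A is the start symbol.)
Yes, A has productions with common prefix '; + *'

Left-factoring is needed when two productions for the same non-terminal
share a common prefix on the right-hand side.

Productions for A:
  A → ; + *
  A → ; + * ;
  A → +

Found common prefix '; + *' in productions for A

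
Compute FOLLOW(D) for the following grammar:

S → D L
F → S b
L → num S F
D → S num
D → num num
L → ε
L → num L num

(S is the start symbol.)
{ $, 'b', 'num' }

To compute FOLLOW(D), find every occurrence of D on a right-hand side N → α D β: add FIRST(β) \ {ε}, and if β is empty or nullable also add FOLLOW(N). Iterate to a fixed point.

In S → D L: D is followed by L, add FIRST(L) \ {ε} = { 'num' }
  L is nullable, so also add FOLLOW(S)

The FOLLOW sets referred to above (computed the same way, to a fixed point):
  FOLLOW(S) = { $, 'b', 'num' }

Taking the union: FOLLOW(D) = { $, 'b', 'num' }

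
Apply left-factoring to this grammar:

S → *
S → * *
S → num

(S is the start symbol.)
Left-factoring transforms A → αβ₁ | αβ₂ into A → αA' and A' → β₁ | β₂
(α is the longest common prefix among the alternatives). Repeat until
no nonterminal has two alternatives with a common prefix.

Round 1: S has alternatives sharing prefix '*'. Introduce S': S → * S'
  Add: S' → ε
  Add: S' → *

No remaining common prefixes — done.

Resulting grammar:
S → * S'
S' → ε
S' → *
S → num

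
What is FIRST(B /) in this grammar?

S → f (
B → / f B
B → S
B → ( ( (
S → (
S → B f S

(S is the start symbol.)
{ '(', '/', 'f' }

FIRST sets of the non-terminals involved (from the grammar, by fixed-point iteration):
  FIRST(B) = { '(', '/', 'f' }

To compute FIRST(B /), process the symbols left to right:
Symbol B is a non-terminal. Add FIRST(B) \ {ε} = { '(', '/', 'f' }
B is not nullable (ε ∉ FIRST(B)), so stop here.
FIRST(B /) = { '(', '/', 'f' }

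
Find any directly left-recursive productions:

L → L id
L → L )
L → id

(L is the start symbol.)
Direct left recursion occurs when N → N α for some non-terminal N (the right-hand side begins with the left-hand side itself).

L → L id: LEFT RECURSIVE (starts with L)
L → L ): LEFT RECURSIVE (starts with L)
L → id: starts with id

The grammar has direct left recursion on: L.

Answer: Yes, L is left-recursive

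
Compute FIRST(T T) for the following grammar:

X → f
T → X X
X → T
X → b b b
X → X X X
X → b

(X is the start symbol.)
FIRST sets of the non-terminals involved (from the grammar, by fixed-point iteration):
  FIRST(T) = { 'b', 'f' }

To compute FIRST(T T), process the symbols left to right:
Symbol T is a non-terminal. Add FIRST(T) \ {ε} = { 'b', 'f' }
T is not nullable (ε ∉ FIRST(T)), so stop here.
FIRST(T T) = { 'b', 'f' }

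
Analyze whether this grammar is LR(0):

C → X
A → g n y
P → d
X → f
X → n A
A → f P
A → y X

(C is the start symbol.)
Yes, the grammar is LR(0)

Augment with C' → C and build the canonical LR(0) collection (I0 = CLOSURE({[C' → . C]}), then GOTO on every symbol after a dot until no new states appear). It has 14 states:
  I0: { [C → . X], [C' → . C], [X → . f], [X → . n A] }  — shift
  I1: { [C' → C .] }  — accept
  I2: { [C → X .] }  — reduce
  I3: { [X → f .] }  — reduce
  I4: { [A → . f P], [A → . g n y], [A → . y X], [X → n . A] }  — shift
  I5: { [X → n A .] }  — reduce
  I6: { [A → f . P], [P → . d] }  — shift
  I7: { [A → g . n y] }  — shift
  I8: { [A → y . X], [X → . f], [X → . n A] }  — shift
  I9: { [A → y X .] }  — reduce
  I10: { [A → g n . y] }  — shift
  I11: { [A → g n y .] }  — reduce
  I12: { [A → f P .] }  — reduce
  I13: { [P → d .] }  — reduce

Every state is either a pure shift/goto state or contains exactly one complete item and nothing to shift — no conflicts. The grammar is LR(0).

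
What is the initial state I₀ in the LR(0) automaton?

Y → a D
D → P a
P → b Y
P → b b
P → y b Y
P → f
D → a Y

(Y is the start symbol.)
{ [Y → . a D], [Y' → . Y] }

First, augment the grammar with Y' → Y
I₀ = CLOSURE({ [Y' → . Y] }):
  [Y' → . Y] has the dot before Y: add [Y → . a D]
No further items can be added.

I₀ = { [Y → . a D], [Y' → . Y] }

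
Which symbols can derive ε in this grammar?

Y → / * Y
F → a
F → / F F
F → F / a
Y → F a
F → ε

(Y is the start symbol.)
{ 'F' }

ε-productions: F → ε
So F is immediately nullable.
No further non-terminal can be added: every production for the remaining non-terminals contains a terminal or a non-nullable non-terminal.
Nullable = { 'F' }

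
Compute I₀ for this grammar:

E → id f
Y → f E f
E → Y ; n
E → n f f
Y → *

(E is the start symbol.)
First, augment the grammar with E' → E
I₀ = CLOSURE({ [E' → . E] }):
  [E' → . E] has the dot before E: add [E → . id f], [E → . Y ; n], [E → . n f f]
  [E → . Y ; n] has the dot before Y: add [Y → . f E f], [Y → . *]
No further items can be added.

I₀ = { [E → . Y ; n], [E → . id f], [E → . n f f], [E' → . E], [Y → . *], [Y → . f E f] }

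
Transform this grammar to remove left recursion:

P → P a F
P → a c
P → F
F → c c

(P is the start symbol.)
P is directly left-recursive. The standard transformation for
  A → A α₁ | ... | A α_m | β₁ | ... | β_n
is
  A  → β₁ A' | ... | β_n A'
  A' → α₁ A' | ... | α_m A' | ε

P → a c becomes P → a c P'
P → F becomes P → F P'
P → P a F becomes P' → a F P'
Add P' → ε

Productions for other non-terminals are unchanged:
  F → c c

Resulting grammar:
P → a c P'
P → F P'
P' → a F P'
P' → ε
F → c c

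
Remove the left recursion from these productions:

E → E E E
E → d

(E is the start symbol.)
E → d E'
E' → E E E'
E' → ε

E is directly left-recursive. The standard transformation for
  A → A α₁ | ... | A α_m | β₁ | ... | β_n
is
  A  → β₁ A' | ... | β_n A'
  A' → α₁ A' | ... | α_m A' | ε

E → d becomes E → d E'
E → E E E becomes E' → E E E'
Add E' → ε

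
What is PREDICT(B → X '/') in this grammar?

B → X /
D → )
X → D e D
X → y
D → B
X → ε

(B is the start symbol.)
{ ')', '/', 'y' }

PREDICT(B → X '/') = (FIRST(RHS) \ {ε}) ∪ (FOLLOW(B) if ε ∈ FIRST(RHS), i.e. RHS ⇒* ε)
FIRST(X) = { ')', '/', 'y', ε }
FIRST(X '/') = { ')', '/', 'y' }
ε ∉ FIRST(X '/'), so FOLLOW(B) is not added.
PREDICT(B → X '/') = { ')', '/', 'y' }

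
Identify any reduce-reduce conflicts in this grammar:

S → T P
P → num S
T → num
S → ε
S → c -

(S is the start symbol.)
No reduce-reduce conflicts

Augment with S' → S and build the canonical LR(0) collection (I0 = CLOSURE({[S' → . S]}), then GOTO on every symbol after a dot until no new states appear). It has 9 states:
  I0: { [S → . T P], [S → . c -], [S → .], [S' → . S], [T → . num] }  — shift, reduce
  I1: { [S' → S .] }  — accept
  I2: { [P → . num S], [S → T . P] }  — shift
  I3: { [S → c . -] }  — shift
  I4: { [T → num .] }  — reduce
  I5: { [S → c - .] }  — reduce
  I6: { [S → T P .] }  — reduce
  I7: { [P → num . S], [S → . T P], [S → . c -], [S → .], [T → . num] }  — shift, reduce
  I8: { [P → num S .] }  — reduce

No state contains more than one complete item.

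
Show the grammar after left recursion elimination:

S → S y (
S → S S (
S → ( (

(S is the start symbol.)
S → ( ( S'
S' → y ( S'
S' → S ( S'
S' → ε

S is directly left-recursive. The standard transformation for
  A → A α₁ | ... | A α_m | β₁ | ... | β_n
is
  A  → β₁ A' | ... | β_n A'
  A' → α₁ A' | ... | α_m A' | ε

S → ( ( becomes S → ( ( S'
S → S y ( becomes S' → y ( S'
S → S S ( becomes S' → S ( S'
Add S' → ε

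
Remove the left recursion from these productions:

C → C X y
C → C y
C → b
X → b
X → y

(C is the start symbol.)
C is directly left-recursive. The standard transformation for
  A → A α₁ | ... | A α_m | β₁ | ... | β_n
is
  A  → β₁ A' | ... | β_n A'
  A' → α₁ A' | ... | α_m A' | ε

C → b becomes C → b C'
C → C X y becomes C' → X y C'
C → C y becomes C' → y C'
Add C' → ε

Productions for other non-terminals are unchanged:
  X → b
  X → y

Resulting grammar:
C → b C'
C' → X y C'
C' → y C'
C' → ε
X → b
X → y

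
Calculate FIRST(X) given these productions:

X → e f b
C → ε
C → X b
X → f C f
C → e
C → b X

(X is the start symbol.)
{ 'e', 'f' }

To compute FIRST(X), examine every production with X on the left-hand side, reading each right-hand side left to right until a non-nullable symbol is reached.

From X → e f b:
  - e is a terminal: add 'e' and stop
From X → f C f:
  - f is a terminal: add 'f' and stop

Collecting: FIRST(X) = { 'e', 'f' }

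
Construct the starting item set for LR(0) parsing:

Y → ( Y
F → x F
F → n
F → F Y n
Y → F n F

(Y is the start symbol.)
First, augment the grammar with Y' → Y
I₀ = CLOSURE({ [Y' → . Y] }):
  [Y' → . Y] has the dot before Y: add [Y → . ( Y], [Y → . F n F]
  [Y → . F n F] has the dot before F: add [F → . x F], [F → . n], [F → . F Y n]
No further items can be added.

I₀ = { [F → . F Y n], [F → . n], [F → . x F], [Y → . ( Y], [Y → . F n F], [Y' → . Y] }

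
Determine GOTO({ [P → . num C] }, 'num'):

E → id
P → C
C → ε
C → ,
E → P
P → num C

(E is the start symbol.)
{ [C → . ,], [C → .], [P → num . C] }

GOTO(I, 'num') = CLOSURE({ [A → αX.β] : [A → α.Xβ] ∈ I, X = 'num' })

Items with dot before 'num', with the dot advanced:
  [P → . num C] → [P → num . C]
Closure of the advanced items:
  [P → num . C] has the dot before C: add [C → .], [C → . ,]

GOTO = { [C → . ,], [C → .], [P → num . C] }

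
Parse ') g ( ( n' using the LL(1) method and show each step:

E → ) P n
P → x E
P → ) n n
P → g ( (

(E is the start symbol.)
Stack is shown with the top on the left.

Stack      Input        Action
------------------------------
E $        ) g ( ( n $  output E → ) P n
) P n $    ) g ( ( n $  match ')'
P n $      g ( ( n $    output P → g ( (
g ( ( n $  g ( ( n $    match 'g'
( ( n $    ( ( n $      match '('
( n $      ( n $        match '('
n $        n $          match 'n'
$          $            accept

The string is accepted.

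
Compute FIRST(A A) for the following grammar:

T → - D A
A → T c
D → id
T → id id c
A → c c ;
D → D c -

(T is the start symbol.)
{ '-', 'c', 'id' }

FIRST sets of the non-terminals involved (from the grammar, by fixed-point iteration):
  FIRST(A) = { '-', 'c', 'id' }

To compute FIRST(A A), process the symbols left to right:
Symbol A is a non-terminal. Add FIRST(A) \ {ε} = { '-', 'c', 'id' }
A is not nullable (ε ∉ FIRST(A)), so stop here.
FIRST(A A) = { '-', 'c', 'id' }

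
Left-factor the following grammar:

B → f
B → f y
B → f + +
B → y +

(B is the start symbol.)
B → f B'
B' → ε
B' → y
B' → + +
B → y +

Left-factoring transforms A → αβ₁ | αβ₂ into A → αA' and A' → β₁ | β₂
(α is the longest common prefix among the alternatives). Repeat until
no nonterminal has two alternatives with a common prefix.

Round 1: B has alternatives sharing prefix 'f'. Introduce B': B → f B'
  Add: B' → ε
  Add: B' → y
  Add: B' → + +

No remaining common prefixes — done.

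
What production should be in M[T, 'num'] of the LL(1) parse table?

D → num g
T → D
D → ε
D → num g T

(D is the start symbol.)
T → D

To find M[T, 'num'], we find productions for T where 'num' is in the predict set (PREDICT(N → α) = (FIRST(α) \ {ε}) ∪ (FOLLOW(N) if α ⇒* ε)).

Relevant sets:
  FIRST(D) = { 'num', ε }
  FOLLOW(T) = { $ }

T → D: PREDICT = { $, 'num' }
  'num' is in predict set, so this production goes in M[T, 'num']

M[T, 'num'] = T → D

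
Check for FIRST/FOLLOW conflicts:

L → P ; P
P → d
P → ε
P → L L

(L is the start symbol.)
Nullable non-terminals: P.
FIRST sets used below: FIRST(L) = { ';', 'd' }

P: nullable alternative(s) P → ε; FOLLOW(P) = { $, ';', 'd' }
  P → d: FIRST \ {ε} = { 'd' } — overlaps FOLLOW(P) on { 'd' }: CONFLICT
  P → ε: FIRST \ {ε} = { } — this is the only nullable alternative, skip
  P → L L: FIRST \ {ε} = { ';', 'd' } — overlaps FOLLOW(P) on { ';', 'd' }: CONFLICT

L has no nullable alternative, so no FIRST/FOLLOW check is needed there.

So the grammar has 2 FIRST/FOLLOW conflicts (marked CONFLICT above).

Answer: Yes. P → d with FOLLOW(P) on { 'd' }; P → L L with FOLLOW(P) on { ';', 'd' }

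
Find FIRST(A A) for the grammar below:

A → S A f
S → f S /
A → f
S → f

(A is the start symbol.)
{ 'f' }

FIRST sets of the non-terminals involved (from the grammar, by fixed-point iteration):
  FIRST(A) = { 'f' }

To compute FIRST(A A), process the symbols left to right:
Symbol A is a non-terminal. Add FIRST(A) \ {ε} = { 'f' }
A is not nullable (ε ∉ FIRST(A)), so stop here.
FIRST(A A) = { 'f' }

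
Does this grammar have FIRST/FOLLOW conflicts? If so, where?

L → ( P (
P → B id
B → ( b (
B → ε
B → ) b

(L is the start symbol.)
A FIRST/FOLLOW conflict occurs when a non-terminal N has a nullable alternative N → β (β ⇒* ε) and another alternative N → α with FIRST(α) ∩ FOLLOW(N) ≠ ∅: on such a lookahead the parser cannot decide between expanding α and letting N vanish via β.

Nullable non-terminals: B.

B: nullable alternative(s) B → ε; FOLLOW(B) = { 'id' }
  B → ( b (: FIRST \ {ε} = { '(' } — disjoint from FOLLOW(B)
  B → ε: FIRST \ {ε} = { } — this is the only nullable alternative, skip
  B → ) b: FIRST \ {ε} = { ')' } — disjoint from FOLLOW(B)

L, P have no nullable alternative, so no FIRST/FOLLOW check is needed there.

No FIRST/FOLLOW conflicts found.

Answer: No FIRST/FOLLOW conflicts.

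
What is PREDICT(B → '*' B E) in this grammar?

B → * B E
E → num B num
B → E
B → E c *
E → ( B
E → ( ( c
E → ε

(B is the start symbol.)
{ '*' }

PREDICT(B → '*' B E) = (FIRST(RHS) \ {ε}) ∪ (FOLLOW(B) if ε ∈ FIRST(RHS), i.e. RHS ⇒* ε)
FIRST('*' B E) = { '*' }
ε ∉ FIRST('*' B E), so FOLLOW(B) is not added.
PREDICT(B → '*' B E) = { '*' }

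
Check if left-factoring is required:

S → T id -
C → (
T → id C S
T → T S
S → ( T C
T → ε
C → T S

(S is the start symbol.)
Left-factoring is needed when two productions for the same non-terminal
share a common prefix on the right-hand side.

Productions for S:
  S → T id -
  S → ( T C
Productions for C:
  C → (
  C → T S
Productions for T:
  T → id C S
  T → T S
  T → ε

No common prefixes found.

Answer: No, left-factoring is not needed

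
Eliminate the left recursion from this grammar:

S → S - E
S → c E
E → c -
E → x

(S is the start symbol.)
S is directly left-recursive. The standard transformation for
  A → A α₁ | ... | A α_m | β₁ | ... | β_n
is
  A  → β₁ A' | ... | β_n A'
  A' → α₁ A' | ... | α_m A' | ε

S → c E becomes S → c E S'
S → S - E becomes S' → - E S'
Add S' → ε

Productions for other non-terminals are unchanged:
  E → c -
  E → x

Resulting grammar:
S → c E S'
S' → - E S'
S' → ε
E → c -
E → x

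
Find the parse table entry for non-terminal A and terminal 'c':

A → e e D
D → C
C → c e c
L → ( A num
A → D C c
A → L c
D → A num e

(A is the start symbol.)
A → D C c

To find M[A, 'c'], we find productions for A where 'c' is in the predict set (PREDICT(N → α) = (FIRST(α) \ {ε}) ∪ (FOLLOW(N) if α ⇒* ε)).

Relevant sets:
  FIRST(D) = { '(', 'c', 'e' }
  FIRST(L) = { '(' }

A → e e D: PREDICT = { 'e' }
A → D C c: PREDICT = { '(', 'c', 'e' }
  'c' is in predict set, so this production goes in M[A, 'c']
A → L c: PREDICT = { '(' }

M[A, 'c'] = A → D C c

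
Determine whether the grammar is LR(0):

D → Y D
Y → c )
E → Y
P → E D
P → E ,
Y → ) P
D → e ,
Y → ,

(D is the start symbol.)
A grammar is LR(0) if no state in the canonical LR(0) collection has:
  - both a shift item (dot before a terminal) and a complete item (shift-reduce conflict), or
  - two or more complete items (reduce-reduce conflict; the accept item [D' → D .] counts as a complete item here).

Augment with D' → D and build the canonical LR(0) collection (I0 = CLOSURE({[D' → . D]}), then GOTO on every symbol after a dot until no new states appear). It has 15 states:
  I0: { [D → . Y D], [D → . e ,], [D' → . D], [Y → . ) P], [Y → . ,], [Y → . c )] }  — shift
  I1: { [E → . Y], [P → . E ,], [P → . E D], [Y → ) . P], [Y → . ) P], [Y → . ,], [Y → . c )] }  — shift
  I2: { [Y → , .] }  — reduce
  I3: { [D' → D .] }  — accept
  I4: { [D → . Y D], [D → . e ,], [D → Y . D], [Y → . ) P], [Y → . ,], [Y → . c )] }  — shift
  I5: { [Y → c . )] }  — shift
  I6: { [D → e . ,] }  — shift
  I7: { [D → e , .] }  — reduce
  I8: { [Y → c ) .] }  — reduce
  I9: { [D → Y D .] }  — reduce
  I10: { [D → . Y D], [D → . e ,], [P → E . ,], [P → E . D], [Y → . ) P], [Y → . ,], [Y → . c )] }  — shift
  I11: { [Y → ) P .] }  — reduce
  I12: { [E → Y .] }  — reduce
  I13: { [P → E , .], [Y → , .] }  — 2 reduces
  I14: { [P → E D .] }  — reduce

Conflict in state I13:
  Reduce-reduce conflict: [P → E , .] and [Y → , .]
So the grammar is NOT LR(0).

Answer: No. Reduce-reduce conflict: [P → E , .] and [Y → , .]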